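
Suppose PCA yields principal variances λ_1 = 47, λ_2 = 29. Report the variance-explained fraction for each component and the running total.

Step 1 — total variance = trace(Sigma) = Σ λ_i = 47 + 29 = 76.

Step 2 — fraction explained by component i = λ_i / Σ λ:
  PC1: 47/76 = 0.6184
  PC2: 29/76 = 0.3816

Step 3 — cumulative fraction after k components = (λ_1 + ... + λ_k) / Σ λ:
  k = 1: 47/76 = 0.6184
  k = 2: (47 + 29)/76 = 76/76 = 1

Summary (fraction, with percent):

explained: PC1 0.6184 (61.84%), PC2 0.3816 (38.16%);  cumulative: 0.6184, 1


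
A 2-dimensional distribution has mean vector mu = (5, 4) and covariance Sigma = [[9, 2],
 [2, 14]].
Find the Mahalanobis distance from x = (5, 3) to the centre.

Step 1 — centre the observation: (x - mu) = (0, -1).

Step 2 — invert Sigma. det(Sigma) = 9·14 - (2)² = 122.
  Sigma^{-1} = (1/det) · [[d, -b], [-b, a]] = [[0.1148, -0.0164],
 [-0.0164, 0.0738]].

Step 3 — form the quadratic (x - mu)^T · Sigma^{-1} · (x - mu):
  Sigma^{-1} · (x - mu) = (0.0164, -0.0738).
  (x - mu)^T · [Sigma^{-1} · (x - mu)] = (0)·(0.0164) + (-1)·(-0.0738) = 0.0738.

Step 4 — take square root: d = √(0.0738) ≈ 0.2716.

d(x, mu) = √(0.0738) ≈ 0.2716


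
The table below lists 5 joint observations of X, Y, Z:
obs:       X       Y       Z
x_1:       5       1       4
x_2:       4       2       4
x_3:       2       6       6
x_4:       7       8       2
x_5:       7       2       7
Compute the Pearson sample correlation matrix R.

Step 1 — column means:
  mean(X) = (5 + 4 + 2 + 7 + 7) / 5 = 25/5 = 5
  mean(Y) = (1 + 2 + 6 + 8 + 2) / 5 = 19/5 = 3.8
  mean(Z) = (4 + 4 + 6 + 2 + 7) / 5 = 23/5 = 4.6

Step 2 — sample variances and covariances s[i,j] = (1/(n-1)) · Σ_k (x_{k,i} - mean_i) · (x_{k,j} - mean_j), with n-1 = 4:
  s[X,X] = ((0)·(0) + (-1)·(-1) + (-3)·(-3) + (2)·(2) + (2)·(2)) / 4 = 18/4 = 4.5
  s[X,Y] = ((0)·(-2.8) + (-1)·(-1.8) + (-3)·(2.2) + (2)·(4.2) + (2)·(-1.8)) / 4 = 0/4 = 0
  s[X,Z] = ((0)·(-0.6) + (-1)·(-0.6) + (-3)·(1.4) + (2)·(-2.6) + (2)·(2.4)) / 4 = -4/4 = -1
  s[Y,Y] = ((-2.8)·(-2.8) + (-1.8)·(-1.8) + (2.2)·(2.2) + (4.2)·(4.2) + (-1.8)·(-1.8)) / 4 = 36.8/4 = 9.2
  s[Y,Z] = ((-2.8)·(-0.6) + (-1.8)·(-0.6) + (2.2)·(1.4) + (4.2)·(-2.6) + (-1.8)·(2.4)) / 4 = -9.4/4 = -2.35
  s[Z,Z] = ((-0.6)·(-0.6) + (-0.6)·(-0.6) + (1.4)·(1.4) + (-2.6)·(-2.6) + (2.4)·(2.4)) / 4 = 15.2/4 = 3.8
  Sample standard deviations s_i = √(s[i,i]):
  s(X) = √(4.5) = 2.1213
  s(Y) = √(9.2) = 3.0332
  s(Z) = √(3.8) = 1.9494

Step 3 — r_{ij} = s_{ij} / (s_i · s_j):
  r[X,X] = 1 (diagonal).
  r[X,Y] = 0 / (2.1213 · 3.0332) = 0 / 6.4343 = 0
  r[X,Z] = -1 / (2.1213 · 1.9494) = -1 / 4.1352 = -0.2418
  r[Y,Y] = 1 (diagonal).
  r[Y,Z] = -2.35 / (3.0332 · 1.9494) = -2.35 / 5.9127 = -0.3974
  r[Z,Z] = 1 (diagonal).

R is symmetric with unit diagonal. Assembling:

R = [[1, 0, -0.2418],
 [0, 1, -0.3974],
 [-0.2418, -0.3974, 1]]


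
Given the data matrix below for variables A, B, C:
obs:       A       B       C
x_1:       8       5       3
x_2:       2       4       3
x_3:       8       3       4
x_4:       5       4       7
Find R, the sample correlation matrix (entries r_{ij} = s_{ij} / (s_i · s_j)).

Step 1 — column means:
  mean(A) = (8 + 2 + 8 + 5) / 4 = 23/4 = 5.75
  mean(B) = (5 + 4 + 3 + 4) / 4 = 16/4 = 4
  mean(C) = (3 + 3 + 4 + 7) / 4 = 17/4 = 4.25

Step 2 — sample variances and covariances s[i,j] = (1/(n-1)) · Σ_k (x_{k,i} - mean_i) · (x_{k,j} - mean_j), with n-1 = 3:
  s[A,A] = ((2.25)·(2.25) + (-3.75)·(-3.75) + (2.25)·(2.25) + (-0.75)·(-0.75)) / 3 = 24.75/3 = 8.25
  s[A,B] = ((2.25)·(1) + (-3.75)·(0) + (2.25)·(-1) + (-0.75)·(0)) / 3 = 0/3 = 0
  s[A,C] = ((2.25)·(-1.25) + (-3.75)·(-1.25) + (2.25)·(-0.25) + (-0.75)·(2.75)) / 3 = -0.75/3 = -0.25
  s[B,B] = ((1)·(1) + (0)·(0) + (-1)·(-1) + (0)·(0)) / 3 = 2/3 = 0.6667
  s[B,C] = ((1)·(-1.25) + (0)·(-1.25) + (-1)·(-0.25) + (0)·(2.75)) / 3 = -1/3 = -0.3333
  s[C,C] = ((-1.25)·(-1.25) + (-1.25)·(-1.25) + (-0.25)·(-0.25) + (2.75)·(2.75)) / 3 = 10.75/3 = 3.5833
  Sample standard deviations s_i = √(s[i,i]):
  s(A) = √(8.25) = 2.8723
  s(B) = √(0.6667) = 0.8165
  s(C) = √(3.5833) = 1.893

Step 3 — r_{ij} = s_{ij} / (s_i · s_j):
  r[A,A] = 1 (diagonal).
  r[A,B] = 0 / (2.8723 · 0.8165) = 0 / 2.3452 = 0
  r[A,C] = -0.25 / (2.8723 · 1.893) = -0.25 / 5.4371 = -0.046
  r[B,B] = 1 (diagonal).
  r[B,C] = -0.3333 / (0.8165 · 1.893) = -0.3333 / 1.5456 = -0.2157
  r[C,C] = 1 (diagonal).

R is symmetric with unit diagonal. Assembling:

R = [[1, 0, -0.046],
 [0, 1, -0.2157],
 [-0.046, -0.2157, 1]]


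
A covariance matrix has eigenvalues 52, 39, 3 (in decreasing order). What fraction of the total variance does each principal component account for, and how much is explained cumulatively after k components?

Step 1 — total variance = trace(Sigma) = Σ λ_i = 52 + 39 + 3 = 94.

Step 2 — fraction explained by component i = λ_i / Σ λ:
  PC1: 52/94 = 0.5532
  PC2: 39/94 = 0.4149
  PC3: 3/94 = 0.0319

Step 3 — cumulative fraction after k components = (λ_1 + ... + λ_k) / Σ λ:
  k = 1: 52/94 = 0.5532
  k = 2: (52 + 39)/94 = 91/94 = 0.9681
  k = 3: (52 + 39 + 3)/94 = 94/94 = 1

Summary (fraction, with percent):

explained: PC1 0.5532 (55.32%), PC2 0.4149 (41.49%), PC3 0.0319 (3.19%);  cumulative: 0.5532, 0.9681, 1


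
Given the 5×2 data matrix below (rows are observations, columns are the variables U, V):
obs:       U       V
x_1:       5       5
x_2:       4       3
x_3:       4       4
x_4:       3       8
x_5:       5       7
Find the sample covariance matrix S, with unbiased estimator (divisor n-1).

Step 1 — column means:
  mean(U) = (5 + 4 + 4 + 3 + 5) / 5 = 21/5 = 4.2
  mean(V) = (5 + 3 + 4 + 8 + 7) / 5 = 27/5 = 5.4

Step 2 — sample covariance S[i,j] = (1/(n-1)) · Σ_k (x_{k,i} - mean_i) · (x_{k,j} - mean_j), with n-1 = 4.
  S[U,U] = ((0.8)·(0.8) + (-0.2)·(-0.2) + (-0.2)·(-0.2) + (-1.2)·(-1.2) + (0.8)·(0.8)) / 4 = 2.8/4 = 0.7
  S[U,V] = ((0.8)·(-0.4) + (-0.2)·(-2.4) + (-0.2)·(-1.4) + (-1.2)·(2.6) + (0.8)·(1.6)) / 4 = -1.4/4 = -0.35
  S[V,V] = ((-0.4)·(-0.4) + (-2.4)·(-2.4) + (-1.4)·(-1.4) + (2.6)·(2.6) + (1.6)·(1.6)) / 4 = 17.2/4 = 4.3

S is symmetric (S[j,i] = S[i,j]). Assembling:

S = [[0.7, -0.35],
 [-0.35, 4.3]]


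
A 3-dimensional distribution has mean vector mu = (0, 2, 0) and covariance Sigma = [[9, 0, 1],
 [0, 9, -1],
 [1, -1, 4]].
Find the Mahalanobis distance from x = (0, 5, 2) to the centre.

Step 1 — centre the observation: (x - mu) = (0, 3, 2).

Step 2 — invert Sigma (cofactor / det for 3×3, or solve directly):
  Sigma^{-1} = [[0.1144, -0.0033, -0.0294],
 [-0.0033, 0.1144, 0.0294],
 [-0.0294, 0.0294, 0.2647]].

Step 3 — form the quadratic (x - mu)^T · Sigma^{-1} · (x - mu):
  Sigma^{-1} · (x - mu) = (-0.0686, 0.402, 0.6176).
  (x - mu)^T · [Sigma^{-1} · (x - mu)] = (0)·(-0.0686) + (3)·(0.402) + (2)·(0.6176) = 2.4412.

Step 4 — take square root: d = √(2.4412) ≈ 1.5624.

d(x, mu) = √(2.4412) ≈ 1.5624


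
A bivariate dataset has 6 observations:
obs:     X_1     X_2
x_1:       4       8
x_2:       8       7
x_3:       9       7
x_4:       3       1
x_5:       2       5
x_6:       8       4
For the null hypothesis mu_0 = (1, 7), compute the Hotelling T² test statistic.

Step 1 — sample mean vector:
  mean(X_1) = (4 + 8 + 9 + 3 + 2 + 8) / 6 = 34/6 = 5.6667
  mean(X_2) = (8 + 7 + 7 + 1 + 5 + 4) / 6 = 32/6 = 5.3333
  x̄ = (5.6667, 5.3333),  deviation x̄ - mu_0 = (5.6667, 5.3333) - (1, 7) = (4.6667, -1.6667).

Step 2 — sample covariance matrix, S[i,j] = (1/(n-1)) · Σ_k (x_{k,i} - mean_i) · (x_{k,j} - mean_j), divisor n-1 = 5:
  S[X_1,X_1] = ((-1.6667)·(-1.6667) + (2.3333)·(2.3333) + (3.3333)·(3.3333) + (-2.6667)·(-2.6667) + (-3.6667)·(-3.6667) + (2.3333)·(2.3333)) / 5 = 45.3333/5 = 9.0667
  S[X_1,X_2] = ((-1.6667)·(2.6667) + (2.3333)·(1.6667) + (3.3333)·(1.6667) + (-2.6667)·(-4.3333) + (-3.6667)·(-0.3333) + (2.3333)·(-1.3333)) / 5 = 14.6667/5 = 2.9333
  S[X_2,X_2] = ((2.6667)·(2.6667) + (1.6667)·(1.6667) + (1.6667)·(1.6667) + (-4.3333)·(-4.3333) + (-0.3333)·(-0.3333) + (-1.3333)·(-1.3333)) / 5 = 33.3333/5 = 6.6667
  S = [[9.0667, 2.9333],
 [2.9333, 6.6667]].

Step 3 — invert S. det(S) = 9.0667·6.6667 - (2.9333)² = 51.84.
  S^{-1} = (1/det) · [[d, -b], [-b, a]] = [[0.1286, -0.0566],
 [-0.0566, 0.1749]].

Step 4 — quadratic form (x̄ - mu_0)^T · S^{-1} · (x̄ - mu_0):
  S^{-1} · (x̄ - mu_0) = (0.6944, -0.5556),
  (x̄ - mu_0)^T · [...] = (4.6667)·(0.6944) + (-1.6667)·(-0.5556) = 4.1667.

Step 5 — scale by n: T² = 6 · 4.1667 = 25.

T² ≈ 25


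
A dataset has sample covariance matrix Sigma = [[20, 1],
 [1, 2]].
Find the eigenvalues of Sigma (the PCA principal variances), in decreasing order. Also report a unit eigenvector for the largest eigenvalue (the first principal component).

Step 1 — characteristic polynomial of 2×2 Sigma:
  det(Sigma - λI) = λ² - trace · λ + det = 0.
  trace = 20 + 2 = 22, det = 20·2 - (1)² = 39.
Step 2 — discriminant:
  Δ = trace² - 4·det = 484 - 156 = 328.
Step 3 — eigenvalues:
  λ = (trace ± √Δ)/2 = (22 ± 18.1108)/2,
  λ_1 = 20.0554,  λ_2 = 1.9446.

Step 4 — unit eigenvector for λ_1: solve (Sigma - λ_1 I)v = 0. First row:
  (20 - 20.0554)·v_x + (1)·v_y = 0, i.e. (-0.0554)·v_x + (1)·v_y = 0,
  so v ∝ (b, λ_1 - a) = (1, 0.0554) = u.
  ||u|| = √((1)² + (0.0554)²) = √(1.0031) ≈ 1.0015,
  v_1 = u/||u|| ≈ (0.9985, 0.0553) (||v_1|| = 1).

λ_1 = 20.0554,  λ_2 = 1.9446;  v_1 ≈ (0.9985, 0.0553)


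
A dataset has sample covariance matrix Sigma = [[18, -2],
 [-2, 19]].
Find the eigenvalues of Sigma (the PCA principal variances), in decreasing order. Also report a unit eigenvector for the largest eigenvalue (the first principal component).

Step 1 — characteristic polynomial of 2×2 Sigma:
  det(Sigma - λI) = λ² - trace · λ + det = 0.
  trace = 18 + 19 = 37, det = 18·19 - (-2)² = 338.
Step 2 — discriminant:
  Δ = trace² - 4·det = 1369 - 1352 = 17.
Step 3 — eigenvalues:
  λ = (trace ± √Δ)/2 = (37 ± 4.1231)/2,
  λ_1 = 20.5616,  λ_2 = 16.4384.

Step 4 — unit eigenvector for λ_1: solve (Sigma - λ_1 I)v = 0. First row:
  (18 - 20.5616)·v_x + (-2)·v_y = 0, i.e. (-2.5616)·v_x + (-2)·v_y = 0,
  so v ∝ (b, λ_1 - a) = (-2, 2.5616); multiply by -1 so the first entry is positive: u = (2, -2.5616).
  ||u|| = √((2)² + (-2.5616)²) = √(10.5616) ≈ 3.2499,
  v_1 = u/||u|| ≈ (0.6154, -0.7882) (||v_1|| = 1).

λ_1 = 20.5616,  λ_2 = 16.4384;  v_1 ≈ (0.6154, -0.7882)


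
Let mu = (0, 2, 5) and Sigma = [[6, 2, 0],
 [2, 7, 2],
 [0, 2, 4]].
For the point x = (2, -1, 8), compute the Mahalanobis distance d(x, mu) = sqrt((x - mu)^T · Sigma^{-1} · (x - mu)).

Step 1 — centre the observation: (x - mu) = (2, -3, 3).

Step 2 — invert Sigma (cofactor / det for 3×3, or solve directly):
  Sigma^{-1} = [[0.1875, -0.0625, 0.0312],
 [-0.0625, 0.1875, -0.0938],
 [0.0312, -0.0938, 0.2969]].

Step 3 — form the quadratic (x - mu)^T · Sigma^{-1} · (x - mu):
  Sigma^{-1} · (x - mu) = (0.6562, -0.9688, 1.2344).
  (x - mu)^T · [Sigma^{-1} · (x - mu)] = (2)·(0.6562) + (-3)·(-0.9688) + (3)·(1.2344) = 7.9219.

Step 4 — take square root: d = √(7.9219) ≈ 2.8146.

d(x, mu) = √(7.9219) ≈ 2.8146


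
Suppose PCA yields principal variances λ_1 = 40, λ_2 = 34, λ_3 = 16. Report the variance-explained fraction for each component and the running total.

Step 1 — total variance = trace(Sigma) = Σ λ_i = 40 + 34 + 16 = 90.

Step 2 — fraction explained by component i = λ_i / Σ λ:
  PC1: 40/90 = 0.4444
  PC2: 34/90 = 0.3778
  PC3: 16/90 = 0.1778

Step 3 — cumulative fraction after k components = (λ_1 + ... + λ_k) / Σ λ:
  k = 1: 40/90 = 0.4444
  k = 2: (40 + 34)/90 = 74/90 = 0.8222
  k = 3: (40 + 34 + 16)/90 = 90/90 = 1

Summary (fraction, with percent):

explained: PC1 0.4444 (44.44%), PC2 0.3778 (37.78%), PC3 0.1778 (17.78%);  cumulative: 0.4444, 0.8222, 1


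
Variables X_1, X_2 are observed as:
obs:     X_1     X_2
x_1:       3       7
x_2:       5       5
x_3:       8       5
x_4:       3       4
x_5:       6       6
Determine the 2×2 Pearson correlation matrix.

Step 1 — column means:
  mean(X_1) = (3 + 5 + 8 + 3 + 6) / 5 = 25/5 = 5
  mean(X_2) = (7 + 5 + 5 + 4 + 6) / 5 = 27/5 = 5.4

Step 2 — sample variances and covariances s[i,j] = (1/(n-1)) · Σ_k (x_{k,i} - mean_i) · (x_{k,j} - mean_j), with n-1 = 4:
  s[X_1,X_1] = ((-2)·(-2) + (0)·(0) + (3)·(3) + (-2)·(-2) + (1)·(1)) / 4 = 18/4 = 4.5
  s[X_1,X_2] = ((-2)·(1.6) + (0)·(-0.4) + (3)·(-0.4) + (-2)·(-1.4) + (1)·(0.6)) / 4 = -1/4 = -0.25
  s[X_2,X_2] = ((1.6)·(1.6) + (-0.4)·(-0.4) + (-0.4)·(-0.4) + (-1.4)·(-1.4) + (0.6)·(0.6)) / 4 = 5.2/4 = 1.3
  Sample standard deviations s_i = √(s[i,i]):
  s(X_1) = √(4.5) = 2.1213
  s(X_2) = √(1.3) = 1.1402

Step 3 — r_{ij} = s_{ij} / (s_i · s_j):
  r[X_1,X_1] = 1 (diagonal).
  r[X_1,X_2] = -0.25 / (2.1213 · 1.1402) = -0.25 / 2.4187 = -0.1034
  r[X_2,X_2] = 1 (diagonal).

R is symmetric with unit diagonal. Assembling:

R = [[1, -0.1034],
 [-0.1034, 1]]


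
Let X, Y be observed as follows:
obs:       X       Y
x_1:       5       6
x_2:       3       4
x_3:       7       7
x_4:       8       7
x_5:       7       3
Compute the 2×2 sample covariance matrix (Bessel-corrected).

Step 1 — column means:
  mean(X) = (5 + 3 + 7 + 8 + 7) / 5 = 30/5 = 6
  mean(Y) = (6 + 4 + 7 + 7 + 3) / 5 = 27/5 = 5.4

Step 2 — sample covariance S[i,j] = (1/(n-1)) · Σ_k (x_{k,i} - mean_i) · (x_{k,j} - mean_j), with n-1 = 4.
  S[X,X] = ((-1)·(-1) + (-3)·(-3) + (1)·(1) + (2)·(2) + (1)·(1)) / 4 = 16/4 = 4
  S[X,Y] = ((-1)·(0.6) + (-3)·(-1.4) + (1)·(1.6) + (2)·(1.6) + (1)·(-2.4)) / 4 = 6/4 = 1.5
  S[Y,Y] = ((0.6)·(0.6) + (-1.4)·(-1.4) + (1.6)·(1.6) + (1.6)·(1.6) + (-2.4)·(-2.4)) / 4 = 13.2/4 = 3.3

S is symmetric (S[j,i] = S[i,j]). Assembling:

S = [[4, 1.5],
 [1.5, 3.3]]


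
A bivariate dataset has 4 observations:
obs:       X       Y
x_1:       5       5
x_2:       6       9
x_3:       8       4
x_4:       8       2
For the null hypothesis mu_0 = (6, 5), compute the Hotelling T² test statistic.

Step 1 — sample mean vector:
  mean(X) = (5 + 6 + 8 + 8) / 4 = 27/4 = 6.75
  mean(Y) = (5 + 9 + 4 + 2) / 4 = 20/4 = 5
  x̄ = (6.75, 5),  deviation x̄ - mu_0 = (6.75, 5) - (6, 5) = (0.75, 0).

Step 2 — sample covariance matrix, S[i,j] = (1/(n-1)) · Σ_k (x_{k,i} - mean_i) · (x_{k,j} - mean_j), divisor n-1 = 3:
  S[X,X] = ((-1.75)·(-1.75) + (-0.75)·(-0.75) + (1.25)·(1.25) + (1.25)·(1.25)) / 3 = 6.75/3 = 2.25
  S[X,Y] = ((-1.75)·(0) + (-0.75)·(4) + (1.25)·(-1) + (1.25)·(-3)) / 3 = -8/3 = -2.6667
  S[Y,Y] = ((0)·(0) + (4)·(4) + (-1)·(-1) + (-3)·(-3)) / 3 = 26/3 = 8.6667
  S = [[2.25, -2.6667],
 [-2.6667, 8.6667]].

Step 3 — invert S. det(S) = 2.25·8.6667 - (-2.6667)² = 12.3889.
  S^{-1} = (1/det) · [[d, -b], [-b, a]] = [[0.6996, 0.2152],
 [0.2152, 0.1816]].

Step 4 — quadratic form (x̄ - mu_0)^T · S^{-1} · (x̄ - mu_0):
  S^{-1} · (x̄ - mu_0) = (0.5247, 0.1614),
  (x̄ - mu_0)^T · [...] = (0.75)·(0.5247) + (0)·(0.1614) = 0.3935.

Step 5 — scale by n: T² = 4 · 0.3935 = 1.574.

T² ≈ 1.574


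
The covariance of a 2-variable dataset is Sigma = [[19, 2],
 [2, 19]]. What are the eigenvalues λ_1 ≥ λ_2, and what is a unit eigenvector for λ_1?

Step 1 — characteristic polynomial of 2×2 Sigma:
  det(Sigma - λI) = λ² - trace · λ + det = 0.
  trace = 19 + 19 = 38, det = 19·19 - (2)² = 357.
Step 2 — discriminant:
  Δ = trace² - 4·det = 1444 - 1428 = 16.
Step 3 — eigenvalues:
  λ = (trace ± √Δ)/2 = (38 ± 4)/2,
  λ_1 = 21,  λ_2 = 17.

Step 4 — unit eigenvector for λ_1: solve (Sigma - λ_1 I)v = 0. First row:
  (19 - 21)·v_x + (2)·v_y = 0, i.e. (-2)·v_x + (2)·v_y = 0,
  so v ∝ (b, λ_1 - a) = (2, 2) = u.
  ||u|| = √((2)² + (2)²) = √(8) ≈ 2.8284,
  v_1 = u/||u|| ≈ (0.7071, 0.7071) (||v_1|| = 1).

λ_1 = 21,  λ_2 = 17;  v_1 ≈ (0.7071, 0.7071)


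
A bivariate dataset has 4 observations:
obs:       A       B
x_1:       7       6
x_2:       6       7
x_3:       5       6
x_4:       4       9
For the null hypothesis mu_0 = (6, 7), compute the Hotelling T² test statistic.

Step 1 — sample mean vector:
  mean(A) = (7 + 6 + 5 + 4) / 4 = 22/4 = 5.5
  mean(B) = (6 + 7 + 6 + 9) / 4 = 28/4 = 7
  x̄ = (5.5, 7),  deviation x̄ - mu_0 = (5.5, 7) - (6, 7) = (-0.5, 0).

Step 2 — sample covariance matrix, S[i,j] = (1/(n-1)) · Σ_k (x_{k,i} - mean_i) · (x_{k,j} - mean_j), divisor n-1 = 3:
  S[A,A] = ((1.5)·(1.5) + (0.5)·(0.5) + (-0.5)·(-0.5) + (-1.5)·(-1.5)) / 3 = 5/3 = 1.6667
  S[A,B] = ((1.5)·(-1) + (0.5)·(0) + (-0.5)·(-1) + (-1.5)·(2)) / 3 = -4/3 = -1.3333
  S[B,B] = ((-1)·(-1) + (0)·(0) + (-1)·(-1) + (2)·(2)) / 3 = 6/3 = 2
  S = [[1.6667, -1.3333],
 [-1.3333, 2]].

Step 3 — invert S. det(S) = 1.6667·2 - (-1.3333)² = 1.5556.
  S^{-1} = (1/det) · [[d, -b], [-b, a]] = [[1.2857, 0.8571],
 [0.8571, 1.0714]].

Step 4 — quadratic form (x̄ - mu_0)^T · S^{-1} · (x̄ - mu_0):
  S^{-1} · (x̄ - mu_0) = (-0.6429, -0.4286),
  (x̄ - mu_0)^T · [...] = (-0.5)·(-0.6429) + (0)·(-0.4286) = 0.3214.

Step 5 — scale by n: T² = 4 · 0.3214 = 1.2857.

T² ≈ 1.2857


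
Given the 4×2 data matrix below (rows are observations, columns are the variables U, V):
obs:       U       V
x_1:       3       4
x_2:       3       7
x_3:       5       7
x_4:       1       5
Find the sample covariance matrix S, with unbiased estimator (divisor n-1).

Step 1 — column means:
  mean(U) = (3 + 3 + 5 + 1) / 4 = 12/4 = 3
  mean(V) = (4 + 7 + 7 + 5) / 4 = 23/4 = 5.75

Step 2 — sample covariance S[i,j] = (1/(n-1)) · Σ_k (x_{k,i} - mean_i) · (x_{k,j} - mean_j), with n-1 = 3.
  S[U,U] = ((0)·(0) + (0)·(0) + (2)·(2) + (-2)·(-2)) / 3 = 8/3 = 2.6667
  S[U,V] = ((0)·(-1.75) + (0)·(1.25) + (2)·(1.25) + (-2)·(-0.75)) / 3 = 4/3 = 1.3333
  S[V,V] = ((-1.75)·(-1.75) + (1.25)·(1.25) + (1.25)·(1.25) + (-0.75)·(-0.75)) / 3 = 6.75/3 = 2.25

S is symmetric (S[j,i] = S[i,j]). Assembling:

S = [[2.6667, 1.3333],
 [1.3333, 2.25]]


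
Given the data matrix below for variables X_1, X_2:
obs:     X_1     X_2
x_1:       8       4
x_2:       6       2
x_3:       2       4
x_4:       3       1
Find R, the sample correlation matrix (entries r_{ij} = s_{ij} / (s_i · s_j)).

Step 1 — column means:
  mean(X_1) = (8 + 6 + 2 + 3) / 4 = 19/4 = 4.75
  mean(X_2) = (4 + 2 + 4 + 1) / 4 = 11/4 = 2.75

Step 2 — sample variances and covariances s[i,j] = (1/(n-1)) · Σ_k (x_{k,i} - mean_i) · (x_{k,j} - mean_j), with n-1 = 3:
  s[X_1,X_1] = ((3.25)·(3.25) + (1.25)·(1.25) + (-2.75)·(-2.75) + (-1.75)·(-1.75)) / 3 = 22.75/3 = 7.5833
  s[X_1,X_2] = ((3.25)·(1.25) + (1.25)·(-0.75) + (-2.75)·(1.25) + (-1.75)·(-1.75)) / 3 = 2.75/3 = 0.9167
  s[X_2,X_2] = ((1.25)·(1.25) + (-0.75)·(-0.75) + (1.25)·(1.25) + (-1.75)·(-1.75)) / 3 = 6.75/3 = 2.25
  Sample standard deviations s_i = √(s[i,i]):
  s(X_1) = √(7.5833) = 2.7538
  s(X_2) = √(2.25) = 1.5

Step 3 — r_{ij} = s_{ij} / (s_i · s_j):
  r[X_1,X_1] = 1 (diagonal).
  r[X_1,X_2] = 0.9167 / (2.7538 · 1.5) = 0.9167 / 4.1307 = 0.2219
  r[X_2,X_2] = 1 (diagonal).

R is symmetric with unit diagonal. Assembling:

R = [[1, 0.2219],
 [0.2219, 1]]


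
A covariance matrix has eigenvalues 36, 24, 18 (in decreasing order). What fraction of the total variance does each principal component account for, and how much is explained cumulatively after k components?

Step 1 — total variance = trace(Sigma) = Σ λ_i = 36 + 24 + 18 = 78.

Step 2 — fraction explained by component i = λ_i / Σ λ:
  PC1: 36/78 = 0.4615
  PC2: 24/78 = 0.3077
  PC3: 18/78 = 0.2308

Step 3 — cumulative fraction after k components = (λ_1 + ... + λ_k) / Σ λ:
  k = 1: 36/78 = 0.4615
  k = 2: (36 + 24)/78 = 60/78 = 0.7692
  k = 3: (36 + 24 + 18)/78 = 78/78 = 1

Summary (fraction, with percent):

explained: PC1 0.4615 (46.15%), PC2 0.3077 (30.77%), PC3 0.2308 (23.08%);  cumulative: 0.4615, 0.7692, 1


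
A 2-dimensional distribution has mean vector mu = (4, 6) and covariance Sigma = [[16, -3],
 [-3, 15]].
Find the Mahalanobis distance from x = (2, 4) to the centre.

Step 1 — centre the observation: (x - mu) = (-2, -2).

Step 2 — invert Sigma. det(Sigma) = 16·15 - (-3)² = 231.
  Sigma^{-1} = (1/det) · [[d, -b], [-b, a]] = [[0.0649, 0.013],
 [0.013, 0.0693]].

Step 3 — form the quadratic (x - mu)^T · Sigma^{-1} · (x - mu):
  Sigma^{-1} · (x - mu) = (-0.1558, -0.1645).
  (x - mu)^T · [Sigma^{-1} · (x - mu)] = (-2)·(-0.1558) + (-2)·(-0.1645) = 0.6407.

Step 4 — take square root: d = √(0.6407) ≈ 0.8004.

d(x, mu) = √(0.6407) ≈ 0.8004


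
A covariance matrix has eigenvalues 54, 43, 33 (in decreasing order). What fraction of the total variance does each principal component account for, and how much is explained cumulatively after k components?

Step 1 — total variance = trace(Sigma) = Σ λ_i = 54 + 43 + 33 = 130.

Step 2 — fraction explained by component i = λ_i / Σ λ:
  PC1: 54/130 = 0.4154
  PC2: 43/130 = 0.3308
  PC3: 33/130 = 0.2538

Step 3 — cumulative fraction after k components = (λ_1 + ... + λ_k) / Σ λ:
  k = 1: 54/130 = 0.4154
  k = 2: (54 + 43)/130 = 97/130 = 0.7462
  k = 3: (54 + 43 + 33)/130 = 130/130 = 1

Summary (fraction, with percent):

explained: PC1 0.4154 (41.54%), PC2 0.3308 (33.08%), PC3 0.2538 (25.38%);  cumulative: 0.4154, 0.7462, 1


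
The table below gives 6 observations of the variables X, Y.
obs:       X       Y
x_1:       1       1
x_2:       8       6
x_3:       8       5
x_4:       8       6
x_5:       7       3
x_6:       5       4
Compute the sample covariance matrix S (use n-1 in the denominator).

Step 1 — column means:
  mean(X) = (1 + 8 + 8 + 8 + 7 + 5) / 6 = 37/6 = 6.1667
  mean(Y) = (1 + 6 + 5 + 6 + 3 + 4) / 6 = 25/6 = 4.1667

Step 2 — sample covariance S[i,j] = (1/(n-1)) · Σ_k (x_{k,i} - mean_i) · (x_{k,j} - mean_j), with n-1 = 5.
  S[X,X] = ((-5.1667)·(-5.1667) + (1.8333)·(1.8333) + (1.8333)·(1.8333) + (1.8333)·(1.8333) + (0.8333)·(0.8333) + (-1.1667)·(-1.1667)) / 5 = 38.8333/5 = 7.7667
  S[X,Y] = ((-5.1667)·(-3.1667) + (1.8333)·(1.8333) + (1.8333)·(0.8333) + (1.8333)·(1.8333) + (0.8333)·(-1.1667) + (-1.1667)·(-0.1667)) / 5 = 23.8333/5 = 4.7667
  S[Y,Y] = ((-3.1667)·(-3.1667) + (1.8333)·(1.8333) + (0.8333)·(0.8333) + (1.8333)·(1.8333) + (-1.1667)·(-1.1667) + (-0.1667)·(-0.1667)) / 5 = 18.8333/5 = 3.7667

S is symmetric (S[j,i] = S[i,j]). Assembling:

S = [[7.7667, 4.7667],
 [4.7667, 3.7667]]


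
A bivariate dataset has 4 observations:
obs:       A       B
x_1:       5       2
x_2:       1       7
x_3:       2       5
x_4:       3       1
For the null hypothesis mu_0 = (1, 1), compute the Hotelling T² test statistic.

Step 1 — sample mean vector:
  mean(A) = (5 + 1 + 2 + 3) / 4 = 11/4 = 2.75
  mean(B) = (2 + 7 + 5 + 1) / 4 = 15/4 = 3.75
  x̄ = (2.75, 3.75),  deviation x̄ - mu_0 = (2.75, 3.75) - (1, 1) = (1.75, 2.75).

Step 2 — sample covariance matrix, S[i,j] = (1/(n-1)) · Σ_k (x_{k,i} - mean_i) · (x_{k,j} - mean_j), divisor n-1 = 3:
  S[A,A] = ((2.25)·(2.25) + (-1.75)·(-1.75) + (-0.75)·(-0.75) + (0.25)·(0.25)) / 3 = 8.75/3 = 2.9167
  S[A,B] = ((2.25)·(-1.75) + (-1.75)·(3.25) + (-0.75)·(1.25) + (0.25)·(-2.75)) / 3 = -11.25/3 = -3.75
  S[B,B] = ((-1.75)·(-1.75) + (3.25)·(3.25) + (1.25)·(1.25) + (-2.75)·(-2.75)) / 3 = 22.75/3 = 7.5833
  S = [[2.9167, -3.75],
 [-3.75, 7.5833]].

Step 3 — invert S. det(S) = 2.9167·7.5833 - (-3.75)² = 8.0556.
  S^{-1} = (1/det) · [[d, -b], [-b, a]] = [[0.9414, 0.4655],
 [0.4655, 0.3621]].

Step 4 — quadratic form (x̄ - mu_0)^T · S^{-1} · (x̄ - mu_0):
  S^{-1} · (x̄ - mu_0) = (2.9276, 1.8103),
  (x̄ - mu_0)^T · [...] = (1.75)·(2.9276) + (2.75)·(1.8103) = 10.1017.

Step 5 — scale by n: T² = 4 · 10.1017 = 40.4069.

T² ≈ 40.4069


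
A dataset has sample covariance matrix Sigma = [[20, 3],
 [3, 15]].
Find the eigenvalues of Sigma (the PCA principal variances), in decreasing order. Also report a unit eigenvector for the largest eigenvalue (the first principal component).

Step 1 — characteristic polynomial of 2×2 Sigma:
  det(Sigma - λI) = λ² - trace · λ + det = 0.
  trace = 20 + 15 = 35, det = 20·15 - (3)² = 291.
Step 2 — discriminant:
  Δ = trace² - 4·det = 1225 - 1164 = 61.
Step 3 — eigenvalues:
  λ = (trace ± √Δ)/2 = (35 ± 7.8102)/2,
  λ_1 = 21.4051,  λ_2 = 13.5949.

Step 4 — unit eigenvector for λ_1: solve (Sigma - λ_1 I)v = 0. First row:
  (20 - 21.4051)·v_x + (3)·v_y = 0, i.e. (-1.4051)·v_x + (3)·v_y = 0,
  so v ∝ (b, λ_1 - a) = (3, 1.4051) = u.
  ||u|| = √((3)² + (1.4051)²) = √(10.9744) ≈ 3.3128,
  v_1 = u/||u|| ≈ (0.9056, 0.4242) (||v_1|| = 1).

λ_1 = 21.4051,  λ_2 = 13.5949;  v_1 ≈ (0.9056, 0.4242)


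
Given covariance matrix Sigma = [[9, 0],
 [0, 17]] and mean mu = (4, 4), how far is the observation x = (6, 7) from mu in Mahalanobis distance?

Step 1 — centre the observation: (x - mu) = (2, 3).

Step 2 — invert Sigma. det(Sigma) = 9·17 - (0)² = 153.
  Sigma^{-1} = (1/det) · [[d, -b], [-b, a]] = [[0.1111, 0],
 [0, 0.0588]].

Step 3 — form the quadratic (x - mu)^T · Sigma^{-1} · (x - mu):
  Sigma^{-1} · (x - mu) = (0.2222, 0.1765).
  (x - mu)^T · [Sigma^{-1} · (x - mu)] = (2)·(0.2222) + (3)·(0.1765) = 0.9739.

Step 4 — take square root: d = √(0.9739) ≈ 0.9868.

d(x, mu) = √(0.9739) ≈ 0.9868


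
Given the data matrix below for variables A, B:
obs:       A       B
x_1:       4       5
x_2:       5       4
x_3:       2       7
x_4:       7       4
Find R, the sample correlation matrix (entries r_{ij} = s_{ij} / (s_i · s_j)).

Step 1 — column means:
  mean(A) = (4 + 5 + 2 + 7) / 4 = 18/4 = 4.5
  mean(B) = (5 + 4 + 7 + 4) / 4 = 20/4 = 5

Step 2 — sample variances and covariances s[i,j] = (1/(n-1)) · Σ_k (x_{k,i} - mean_i) · (x_{k,j} - mean_j), with n-1 = 3:
  s[A,A] = ((-0.5)·(-0.5) + (0.5)·(0.5) + (-2.5)·(-2.5) + (2.5)·(2.5)) / 3 = 13/3 = 4.3333
  s[A,B] = ((-0.5)·(0) + (0.5)·(-1) + (-2.5)·(2) + (2.5)·(-1)) / 3 = -8/3 = -2.6667
  s[B,B] = ((0)·(0) + (-1)·(-1) + (2)·(2) + (-1)·(-1)) / 3 = 6/3 = 2
  Sample standard deviations s_i = √(s[i,i]):
  s(A) = √(4.3333) = 2.0817
  s(B) = √(2) = 1.4142

Step 3 — r_{ij} = s_{ij} / (s_i · s_j):
  r[A,A] = 1 (diagonal).
  r[A,B] = -2.6667 / (2.0817 · 1.4142) = -2.6667 / 2.9439 = -0.9058
  r[B,B] = 1 (diagonal).

R is symmetric with unit diagonal. Assembling:

R = [[1, -0.9058],
 [-0.9058, 1]]


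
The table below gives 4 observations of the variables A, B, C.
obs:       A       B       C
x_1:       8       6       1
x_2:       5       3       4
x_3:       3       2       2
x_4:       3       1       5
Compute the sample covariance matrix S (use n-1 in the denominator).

Step 1 — column means:
  mean(A) = (8 + 5 + 3 + 3) / 4 = 19/4 = 4.75
  mean(B) = (6 + 3 + 2 + 1) / 4 = 12/4 = 3
  mean(C) = (1 + 4 + 2 + 5) / 4 = 12/4 = 3

Step 2 — sample covariance S[i,j] = (1/(n-1)) · Σ_k (x_{k,i} - mean_i) · (x_{k,j} - mean_j), with n-1 = 3.
  S[A,A] = ((3.25)·(3.25) + (0.25)·(0.25) + (-1.75)·(-1.75) + (-1.75)·(-1.75)) / 3 = 16.75/3 = 5.5833
  S[A,B] = ((3.25)·(3) + (0.25)·(0) + (-1.75)·(-1) + (-1.75)·(-2)) / 3 = 15/3 = 5
  S[A,C] = ((3.25)·(-2) + (0.25)·(1) + (-1.75)·(-1) + (-1.75)·(2)) / 3 = -8/3 = -2.6667
  S[B,B] = ((3)·(3) + (0)·(0) + (-1)·(-1) + (-2)·(-2)) / 3 = 14/3 = 4.6667
  S[B,C] = ((3)·(-2) + (0)·(1) + (-1)·(-1) + (-2)·(2)) / 3 = -9/3 = -3
  S[C,C] = ((-2)·(-2) + (1)·(1) + (-1)·(-1) + (2)·(2)) / 3 = 10/3 = 3.3333

S is symmetric (S[j,i] = S[i,j]). Assembling:

S = [[5.5833, 5, -2.6667],
 [5, 4.6667, -3],
 [-2.6667, -3, 3.3333]]


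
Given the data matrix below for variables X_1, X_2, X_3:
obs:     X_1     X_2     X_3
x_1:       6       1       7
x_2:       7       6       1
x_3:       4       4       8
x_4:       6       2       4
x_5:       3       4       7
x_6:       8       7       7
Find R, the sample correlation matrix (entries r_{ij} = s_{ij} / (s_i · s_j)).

Step 1 — column means:
  mean(X_1) = (6 + 7 + 4 + 6 + 3 + 8) / 6 = 34/6 = 5.6667
  mean(X_2) = (1 + 6 + 4 + 2 + 4 + 7) / 6 = 24/6 = 4
  mean(X_3) = (7 + 1 + 8 + 4 + 7 + 7) / 6 = 34/6 = 5.6667

Step 2 — sample variances and covariances s[i,j] = (1/(n-1)) · Σ_k (x_{k,i} - mean_i) · (x_{k,j} - mean_j), with n-1 = 5:
  s[X_1,X_1] = ((0.3333)·(0.3333) + (1.3333)·(1.3333) + (-1.6667)·(-1.6667) + (0.3333)·(0.3333) + (-2.6667)·(-2.6667) + (2.3333)·(2.3333)) / 5 = 17.3333/5 = 3.4667
  s[X_1,X_2] = ((0.3333)·(-3) + (1.3333)·(2) + (-1.6667)·(0) + (0.3333)·(-2) + (-2.6667)·(0) + (2.3333)·(3)) / 5 = 8/5 = 1.6
  s[X_1,X_3] = ((0.3333)·(1.3333) + (1.3333)·(-4.6667) + (-1.6667)·(2.3333) + (0.3333)·(-1.6667) + (-2.6667)·(1.3333) + (2.3333)·(1.3333)) / 5 = -10.6667/5 = -2.1333
  s[X_2,X_2] = ((-3)·(-3) + (2)·(2) + (0)·(0) + (-2)·(-2) + (0)·(0) + (3)·(3)) / 5 = 26/5 = 5.2
  s[X_2,X_3] = ((-3)·(1.3333) + (2)·(-4.6667) + (0)·(2.3333) + (-2)·(-1.6667) + (0)·(1.3333) + (3)·(1.3333)) / 5 = -6/5 = -1.2
  s[X_3,X_3] = ((1.3333)·(1.3333) + (-4.6667)·(-4.6667) + (2.3333)·(2.3333) + (-1.6667)·(-1.6667) + (1.3333)·(1.3333) + (1.3333)·(1.3333)) / 5 = 35.3333/5 = 7.0667
  Sample standard deviations s_i = √(s[i,i]):
  s(X_1) = √(3.4667) = 1.8619
  s(X_2) = √(5.2) = 2.2804
  s(X_3) = √(7.0667) = 2.6583

Step 3 — r_{ij} = s_{ij} / (s_i · s_j):
  r[X_1,X_1] = 1 (diagonal).
  r[X_1,X_2] = 1.6 / (1.8619 · 2.2804) = 1.6 / 4.2458 = 0.3768
  r[X_1,X_3] = -2.1333 / (1.8619 · 2.6583) = -2.1333 / 4.9495 = -0.431
  r[X_2,X_2] = 1 (diagonal).
  r[X_2,X_3] = -1.2 / (2.2804 · 2.6583) = -1.2 / 6.0619 = -0.198
  r[X_3,X_3] = 1 (diagonal).

R is symmetric with unit diagonal. Assembling:

R = [[1, 0.3768, -0.431],
 [0.3768, 1, -0.198],
 [-0.431, -0.198, 1]]


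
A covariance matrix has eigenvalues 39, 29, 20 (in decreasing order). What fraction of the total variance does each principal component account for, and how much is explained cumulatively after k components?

Step 1 — total variance = trace(Sigma) = Σ λ_i = 39 + 29 + 20 = 88.

Step 2 — fraction explained by component i = λ_i / Σ λ:
  PC1: 39/88 = 0.4432
  PC2: 29/88 = 0.3295
  PC3: 20/88 = 0.2273

Step 3 — cumulative fraction after k components = (λ_1 + ... + λ_k) / Σ λ:
  k = 1: 39/88 = 0.4432
  k = 2: (39 + 29)/88 = 68/88 = 0.7727
  k = 3: (39 + 29 + 20)/88 = 88/88 = 1

Summary (fraction, with percent):

explained: PC1 0.4432 (44.32%), PC2 0.3295 (32.95%), PC3 0.2273 (22.73%);  cumulative: 0.4432, 0.7727, 1


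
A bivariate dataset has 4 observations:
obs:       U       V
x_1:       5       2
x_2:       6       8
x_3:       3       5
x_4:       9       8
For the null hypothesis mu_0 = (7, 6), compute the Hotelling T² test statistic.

Step 1 — sample mean vector:
  mean(U) = (5 + 6 + 3 + 9) / 4 = 23/4 = 5.75
  mean(V) = (2 + 8 + 5 + 8) / 4 = 23/4 = 5.75
  x̄ = (5.75, 5.75),  deviation x̄ - mu_0 = (5.75, 5.75) - (7, 6) = (-1.25, -0.25).

Step 2 — sample covariance matrix, S[i,j] = (1/(n-1)) · Σ_k (x_{k,i} - mean_i) · (x_{k,j} - mean_j), divisor n-1 = 3:
  S[U,U] = ((-0.75)·(-0.75) + (0.25)·(0.25) + (-2.75)·(-2.75) + (3.25)·(3.25)) / 3 = 18.75/3 = 6.25
  S[U,V] = ((-0.75)·(-3.75) + (0.25)·(2.25) + (-2.75)·(-0.75) + (3.25)·(2.25)) / 3 = 12.75/3 = 4.25
  S[V,V] = ((-3.75)·(-3.75) + (2.25)·(2.25) + (-0.75)·(-0.75) + (2.25)·(2.25)) / 3 = 24.75/3 = 8.25
  S = [[6.25, 4.25],
 [4.25, 8.25]].

Step 3 — invert S. det(S) = 6.25·8.25 - (4.25)² = 33.5.
  S^{-1} = (1/det) · [[d, -b], [-b, a]] = [[0.2463, -0.1269],
 [-0.1269, 0.1866]].

Step 4 — quadratic form (x̄ - mu_0)^T · S^{-1} · (x̄ - mu_0):
  S^{-1} · (x̄ - mu_0) = (-0.2761, 0.1119),
  (x̄ - mu_0)^T · [...] = (-1.25)·(-0.2761) + (-0.25)·(0.1119) = 0.3172.

Step 5 — scale by n: T² = 4 · 0.3172 = 1.2687.

T² ≈ 1.2687


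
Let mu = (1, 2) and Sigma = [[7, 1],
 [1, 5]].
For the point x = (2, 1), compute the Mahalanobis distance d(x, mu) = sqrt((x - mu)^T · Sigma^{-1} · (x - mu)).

Step 1 — centre the observation: (x - mu) = (1, -1).

Step 2 — invert Sigma. det(Sigma) = 7·5 - (1)² = 34.
  Sigma^{-1} = (1/det) · [[d, -b], [-b, a]] = [[0.1471, -0.0294],
 [-0.0294, 0.2059]].

Step 3 — form the quadratic (x - mu)^T · Sigma^{-1} · (x - mu):
  Sigma^{-1} · (x - mu) = (0.1765, -0.2353).
  (x - mu)^T · [Sigma^{-1} · (x - mu)] = (1)·(0.1765) + (-1)·(-0.2353) = 0.4118.

Step 4 — take square root: d = √(0.4118) ≈ 0.6417.

d(x, mu) = √(0.4118) ≈ 0.6417


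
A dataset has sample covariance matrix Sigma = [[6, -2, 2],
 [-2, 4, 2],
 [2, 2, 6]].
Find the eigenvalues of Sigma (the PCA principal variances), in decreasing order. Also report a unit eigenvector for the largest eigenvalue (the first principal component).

Step 1 — characteristic polynomial p(λ) = det(λI - Sigma) = λ³ - tr·λ² + c_1·λ - det, where tr = trace, c_1 = sum of the principal 2×2 minors, det = det(Sigma):
  tr = 6 + 4 + 6 = 16,
  c_1 = (6·4 - (-2)²) + (6·6 - (2)²) + (4·6 - (2)²) = 20 + 32 + 20 = 72,
  det = 6·(4·6 - (2)²) - (-2)·((-2)·6 - (2)·(2)) + (2)·((-2)·(2) - 4·(2)) = 6·(20) - (-2)·(-16) + (2)·(-12) = 64.
  So p(λ) = λ³ - 16λ² + 72λ - 64.
Step 2 — look for an integer root (rational root theorem: any rational root is an integer divisor of 64). Testing λ = 8:
  p(8) = 512 - 1024 + 576 - 64 = 0  ✓
  Dividing out (λ - 8): p(λ) = (λ - 8)(λ² - 8λ + 8).
Step 3 — remaining eigenvalues from the quadratic λ² - 8λ + 8 = 0:
  Δ = 8² - 4·8 = 64 - 32 = 32,  λ = (8 ± √32)/2 = (8 ± 5.6569)/2 ≈ 6.8284 or 1.1716.
  Sorted: λ_1 = 8,  λ_2 = 6.8284,  λ_3 = 1.1716  (check: sum = 16 = tr ✓).

Step 4 — unit eigenvector for λ_1 = 8: v spans the null space of (Sigma - λ_1 I), whose rows are
  r_1 = (-2, -2, 2),  r_2 = (-2, -4, 2),  r_3 = (2, 2, -2).
  v is orthogonal to every row, so take v ∝ r_1 × r_2 = ((-2)·(2) - (2)·(-4), (2)·(-2) - (-2)·(2), (-2)·(-4) - (-2)·(-2)) = (4, 0, 4).
  Rescale (divide by 4): u = (1, 0, 1).
  ||u|| = √((1)² + (0)² + (1)²) = √(2) ≈ 1.4142,  v_1 = u/||u|| ≈ (0.7071, 0, 0.7071) (||v_1|| = 1).

λ_1 = 8,  λ_2 = 6.8284,  λ_3 = 1.1716;  v_1 ≈ (0.7071, 0, 0.7071)


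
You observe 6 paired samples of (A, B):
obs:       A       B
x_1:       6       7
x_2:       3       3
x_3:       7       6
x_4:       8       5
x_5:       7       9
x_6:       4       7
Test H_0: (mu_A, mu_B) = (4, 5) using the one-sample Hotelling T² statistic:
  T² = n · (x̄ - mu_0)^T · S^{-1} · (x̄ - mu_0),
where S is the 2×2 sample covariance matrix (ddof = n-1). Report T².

Step 1 — sample mean vector:
  mean(A) = (6 + 3 + 7 + 8 + 7 + 4) / 6 = 35/6 = 5.8333
  mean(B) = (7 + 3 + 6 + 5 + 9 + 7) / 6 = 37/6 = 6.1667
  x̄ = (5.8333, 6.1667),  deviation x̄ - mu_0 = (5.8333, 6.1667) - (4, 5) = (1.8333, 1.1667).

Step 2 — sample covariance matrix, S[i,j] = (1/(n-1)) · Σ_k (x_{k,i} - mean_i) · (x_{k,j} - mean_j), divisor n-1 = 5:
  S[A,A] = ((0.1667)·(0.1667) + (-2.8333)·(-2.8333) + (1.1667)·(1.1667) + (2.1667)·(2.1667) + (1.1667)·(1.1667) + (-1.8333)·(-1.8333)) / 5 = 18.8333/5 = 3.7667
  S[A,B] = ((0.1667)·(0.8333) + (-2.8333)·(-3.1667) + (1.1667)·(-0.1667) + (2.1667)·(-1.1667) + (1.1667)·(2.8333) + (-1.8333)·(0.8333)) / 5 = 8.1667/5 = 1.6333
  S[B,B] = ((0.8333)·(0.8333) + (-3.1667)·(-3.1667) + (-0.1667)·(-0.1667) + (-1.1667)·(-1.1667) + (2.8333)·(2.8333) + (0.8333)·(0.8333)) / 5 = 20.8333/5 = 4.1667
  S = [[3.7667, 1.6333],
 [1.6333, 4.1667]].

Step 3 — invert S. det(S) = 3.7667·4.1667 - (1.6333)² = 13.0267.
  S^{-1} = (1/det) · [[d, -b], [-b, a]] = [[0.3199, -0.1254],
 [-0.1254, 0.2892]].

Step 4 — quadratic form (x̄ - mu_0)^T · S^{-1} · (x̄ - mu_0):
  S^{-1} · (x̄ - mu_0) = (0.4401, 0.1075),
  (x̄ - mu_0)^T · [...] = (1.8333)·(0.4401) + (1.1667)·(0.1075) = 0.9323.

Step 5 — scale by n: T² = 6 · 0.9323 = 5.5937.

T² ≈ 5.5937


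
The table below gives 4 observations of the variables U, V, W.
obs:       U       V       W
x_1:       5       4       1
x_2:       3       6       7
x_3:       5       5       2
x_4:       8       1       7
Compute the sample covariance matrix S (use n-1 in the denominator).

Step 1 — column means:
  mean(U) = (5 + 3 + 5 + 8) / 4 = 21/4 = 5.25
  mean(V) = (4 + 6 + 5 + 1) / 4 = 16/4 = 4
  mean(W) = (1 + 7 + 2 + 7) / 4 = 17/4 = 4.25

Step 2 — sample covariance S[i,j] = (1/(n-1)) · Σ_k (x_{k,i} - mean_i) · (x_{k,j} - mean_j), with n-1 = 3.
  S[U,U] = ((-0.25)·(-0.25) + (-2.25)·(-2.25) + (-0.25)·(-0.25) + (2.75)·(2.75)) / 3 = 12.75/3 = 4.25
  S[U,V] = ((-0.25)·(0) + (-2.25)·(2) + (-0.25)·(1) + (2.75)·(-3)) / 3 = -13/3 = -4.3333
  S[U,W] = ((-0.25)·(-3.25) + (-2.25)·(2.75) + (-0.25)·(-2.25) + (2.75)·(2.75)) / 3 = 2.75/3 = 0.9167
  S[V,V] = ((0)·(0) + (2)·(2) + (1)·(1) + (-3)·(-3)) / 3 = 14/3 = 4.6667
  S[V,W] = ((0)·(-3.25) + (2)·(2.75) + (1)·(-2.25) + (-3)·(2.75)) / 3 = -5/3 = -1.6667
  S[W,W] = ((-3.25)·(-3.25) + (2.75)·(2.75) + (-2.25)·(-2.25) + (2.75)·(2.75)) / 3 = 30.75/3 = 10.25

S is symmetric (S[j,i] = S[i,j]). Assembling:

S = [[4.25, -4.3333, 0.9167],
 [-4.3333, 4.6667, -1.6667],
 [0.9167, -1.6667, 10.25]]


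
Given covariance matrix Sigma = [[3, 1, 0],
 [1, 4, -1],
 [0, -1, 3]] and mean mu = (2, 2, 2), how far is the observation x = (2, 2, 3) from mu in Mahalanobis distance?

Step 1 — centre the observation: (x - mu) = (0, 0, 1).

Step 2 — invert Sigma (cofactor / det for 3×3, or solve directly):
  Sigma^{-1} = [[0.3667, -0.1, -0.0333],
 [-0.1, 0.3, 0.1],
 [-0.0333, 0.1, 0.3667]].

Step 3 — form the quadratic (x - mu)^T · Sigma^{-1} · (x - mu):
  Sigma^{-1} · (x - mu) = (-0.0333, 0.1, 0.3667).
  (x - mu)^T · [Sigma^{-1} · (x - mu)] = (0)·(-0.0333) + (0)·(0.1) + (1)·(0.3667) = 0.3667.

Step 4 — take square root: d = √(0.3667) ≈ 0.6055.

d(x, mu) = √(0.3667) ≈ 0.6055


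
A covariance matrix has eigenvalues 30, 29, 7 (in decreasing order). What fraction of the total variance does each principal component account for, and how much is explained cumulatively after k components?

Step 1 — total variance = trace(Sigma) = Σ λ_i = 30 + 29 + 7 = 66.

Step 2 — fraction explained by component i = λ_i / Σ λ:
  PC1: 30/66 = 0.4545
  PC2: 29/66 = 0.4394
  PC3: 7/66 = 0.1061

Step 3 — cumulative fraction after k components = (λ_1 + ... + λ_k) / Σ λ:
  k = 1: 30/66 = 0.4545
  k = 2: (30 + 29)/66 = 59/66 = 0.8939
  k = 3: (30 + 29 + 7)/66 = 66/66 = 1

Summary (fraction, with percent):

explained: PC1 0.4545 (45.45%), PC2 0.4394 (43.94%), PC3 0.1061 (10.61%);  cumulative: 0.4545, 0.8939, 1


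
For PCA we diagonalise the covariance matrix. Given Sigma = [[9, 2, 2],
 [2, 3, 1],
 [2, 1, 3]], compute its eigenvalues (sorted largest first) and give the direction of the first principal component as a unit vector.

Step 1 — characteristic polynomial p(λ) = det(λI - Sigma) = λ³ - tr·λ² + c_1·λ - det, where tr = trace, c_1 = sum of the principal 2×2 minors, det = det(Sigma):
  tr = 9 + 3 + 3 = 15,
  c_1 = (9·3 - (2)²) + (9·3 - (2)²) + (3·3 - (1)²) = 23 + 23 + 8 = 54,
  det = 9·(3·3 - (1)²) - (2)·((2)·3 - (1)·(2)) + (2)·((2)·(1) - 3·(2)) = 9·(8) - (2)·(4) + (2)·(-4) = 56.
  So p(λ) = λ³ - 15λ² + 54λ - 56.
Step 2 — look for an integer root (rational root theorem: any rational root is an integer divisor of 56). Testing λ = 2:
  p(2) = 8 - 60 + 108 - 56 = 0  ✓
  Dividing out (λ - 2): p(λ) = (λ - 2)(λ² - 13λ + 28).
Step 3 — remaining eigenvalues from the quadratic λ² - 13λ + 28 = 0:
  Δ = 13² - 4·28 = 169 - 112 = 57,  λ = (13 ± √57)/2 = (13 ± 7.5498)/2 ≈ 10.2749 or 2.7251.
  Sorted: λ_1 = 10.2749,  λ_2 = 2.7251,  λ_3 = 2  (check: sum = 15 = tr ✓).

Step 4 — unit eigenvector for λ_1 ≈ 10.2749: v spans the null space of (Sigma - λ_1 I), whose rows are
  r_1 = (-1.2749, 2, 2),  r_2 = (2, -7.2749, 1),  r_3 = (2, 1, -7.2749).
  v is orthogonal to every row, so take v ∝ r_1 × r_2 = ((2)·(1) - (2)·(-7.2749), (2)·(2) - (-1.2749)·(1), (-1.2749)·(-7.2749) - (2)·(2)) ≈ (16.5498, 5.2749, 5.2749).
  Let u = (16.5498, 5.2749, 5.2749).
  ||u|| = √((16.5498)² + (5.2749)² + (5.2749)²) = √(329.5465) ≈ 18.1534,  v_1 = u/||u|| ≈ (0.9117, 0.2906, 0.2906) (||v_1|| = 1).

λ_1 = 10.2749,  λ_2 = 2.7251,  λ_3 = 2;  v_1 ≈ (0.9117, 0.2906, 0.2906)
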